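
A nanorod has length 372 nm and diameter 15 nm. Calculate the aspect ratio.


Aspect ratio AR = length / diameter
AR = 372 / 15
AR = 24.8

24.8


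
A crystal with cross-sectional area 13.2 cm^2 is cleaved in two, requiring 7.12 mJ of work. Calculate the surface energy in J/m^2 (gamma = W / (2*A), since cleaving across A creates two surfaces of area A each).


Convert: A = 13.2 cm^2 = 0.00132 m^2, W = 7.12 mJ = 0.00712 J
Cleaving exposes two faces of area A, so total new surface = 2*A and gamma = W / (2*A)
gamma = 0.00712 / (2 * 0.00132)
gamma = 2.697 J/m^2

2.697


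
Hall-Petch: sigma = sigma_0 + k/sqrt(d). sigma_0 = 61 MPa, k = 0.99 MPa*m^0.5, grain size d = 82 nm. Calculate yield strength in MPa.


d = 82 nm = 8.2e-08 m
sqrt(d) = 0.0002863564
Hall-Petch contribution = k / sqrt(d) = 0.99 / 0.0002863564 = 3457.2 MPa
sigma = sigma_0 + k/sqrt(d) = 61 + 3457.2 = 3518.2 MPa

3518.2


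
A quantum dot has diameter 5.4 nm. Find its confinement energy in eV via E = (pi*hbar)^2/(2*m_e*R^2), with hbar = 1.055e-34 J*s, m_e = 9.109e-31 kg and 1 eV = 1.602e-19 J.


Radius R = 5.4/2 = 2.7 nm = 2.7e-09 m
E = (pi * 1.055e-34)^2 / (2 * 9.109e-31 * (2.7e-09)^2)
E(J) = 8.27135e-21
E = E(J) / 1.602e-19 = 0.0516 eV

0.0516


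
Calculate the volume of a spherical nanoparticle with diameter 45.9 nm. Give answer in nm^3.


Radius r = 45.9/2 = 22.95 nm
Volume V = (4/3) * pi * r^3
V = (4/3) * pi * (22.95)^3
V = 50633.35 nm^3

50633.35


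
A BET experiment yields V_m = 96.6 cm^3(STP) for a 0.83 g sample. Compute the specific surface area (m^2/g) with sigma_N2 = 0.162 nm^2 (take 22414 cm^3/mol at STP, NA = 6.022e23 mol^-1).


Number of moles in monolayer = V_m / 22414 = 96.6 / 22414 = 0.00430981
Number of molecules = moles * NA = 0.00430981 * 6.022e23
SA = molecules * sigma / mass
SA = (96.6 / 22414) * 6.022e23 * 0.162e-18 / 0.83
SA = 506.6 m^2/g

506.6


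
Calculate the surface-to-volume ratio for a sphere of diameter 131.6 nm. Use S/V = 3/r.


Radius r = 131.6/2 = 65.8 nm
S/V = 3 / r = 3 / 65.8
S/V = 0.0456 nm^-1

0.0456


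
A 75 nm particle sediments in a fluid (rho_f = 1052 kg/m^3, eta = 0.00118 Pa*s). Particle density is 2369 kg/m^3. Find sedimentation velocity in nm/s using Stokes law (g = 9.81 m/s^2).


Radius R = 75/2 nm = 3.75e-08 m
Density difference = 2369 - 1052 = 1317 kg/m^3
v = 2 * R^2 * (rho_p - rho_f) * g / (9 * eta)
v = 2 * (3.75e-08)^2 * 1317 * 9.81 / (9 * 0.00118)
v = 3.42155e-09 m/s = 3.4215 nm/s

3.4215


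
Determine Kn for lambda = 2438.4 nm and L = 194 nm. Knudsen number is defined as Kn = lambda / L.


Knudsen number Kn = lambda / L
Kn = 2438.4 / 194
Kn = 12.5691

12.5691


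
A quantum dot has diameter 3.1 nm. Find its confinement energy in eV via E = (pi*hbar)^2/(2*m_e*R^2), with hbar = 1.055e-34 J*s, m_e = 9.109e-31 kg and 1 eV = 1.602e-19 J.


Radius R = 3.1/2 = 1.55 nm = 1.55e-09 m
E = (pi * 1.055e-34)^2 / (2 * 9.109e-31 * (1.55e-09)^2)
E(J) = 2.50981e-20
E = E(J) / 1.602e-19 = 0.1567 eV

0.1567


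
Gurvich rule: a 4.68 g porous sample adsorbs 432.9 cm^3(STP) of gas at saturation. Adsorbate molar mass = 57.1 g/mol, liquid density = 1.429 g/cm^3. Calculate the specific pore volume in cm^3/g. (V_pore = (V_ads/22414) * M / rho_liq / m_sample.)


Moles adsorbed n = V_ads / 22414 = 432.9 / 22414 = 1.931382e-02 mol
Liquid volume V_liq = n * M / rho_liq = 1.931382e-02 * 57.1 / 1.429 = 0.77174 cm^3
Specific pore volume V_pore = V_liq / m_sample = 0.77174 / 4.68
V_pore = 0.1649 cm^3/g

0.1649


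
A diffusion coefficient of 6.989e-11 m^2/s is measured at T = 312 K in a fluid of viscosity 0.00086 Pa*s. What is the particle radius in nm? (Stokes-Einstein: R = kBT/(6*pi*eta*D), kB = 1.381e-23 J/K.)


Stokes-Einstein: R = kB*T / (6*pi*eta*D)
R = 1.381e-23 * 312 / (6 * pi * 0.00086 * 6.989e-11)
R = 3.80306e-09 m = 3.8 nm

3.8


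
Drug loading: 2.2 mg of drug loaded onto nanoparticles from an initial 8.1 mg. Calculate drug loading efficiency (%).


Drug loading efficiency = (drug loaded / drug initial) * 100
DLE = 2.2 / 8.1 * 100
DLE = 0.2716 * 100
DLE = 27.16%

27.16


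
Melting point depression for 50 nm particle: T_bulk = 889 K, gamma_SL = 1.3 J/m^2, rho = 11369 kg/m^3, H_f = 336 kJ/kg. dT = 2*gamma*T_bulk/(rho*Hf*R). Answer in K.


Radius R = 50/2 = 25 nm = 2.5e-08 m
Convert H_f = 336 kJ/kg = 336000 J/kg
dT = 2 * gamma_SL * T_bulk / (rho * H_f * R)
dT = 2 * 1.3 * 889 / (11369 * 336000 * 2.5e-08)
dT = 24.2 K

24.2


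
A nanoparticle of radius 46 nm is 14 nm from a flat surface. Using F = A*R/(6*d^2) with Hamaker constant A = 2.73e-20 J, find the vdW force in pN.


Convert to SI: R = 46 nm = 4.6e-08 m, d = 14 nm = 1.4e-08 m
F = A * R / (6 * d^2)
F = 2.73e-20 * 4.6e-08 / (6 * (1.4e-08)^2)
F = 1.06786e-12 N = 1.068 pN

1.068


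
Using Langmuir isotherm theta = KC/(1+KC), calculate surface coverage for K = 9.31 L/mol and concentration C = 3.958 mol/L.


Langmuir isotherm: theta = K*C / (1 + K*C)
K*C = 9.31 * 3.958 = 36.84898
theta = 36.84898 / (1 + 36.84898) = 36.84898 / 37.84898
theta = 0.9736

0.9736


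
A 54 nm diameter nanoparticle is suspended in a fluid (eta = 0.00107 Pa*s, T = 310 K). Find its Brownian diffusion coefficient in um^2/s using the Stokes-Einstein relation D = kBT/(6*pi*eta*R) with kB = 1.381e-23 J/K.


Radius R = 54/2 = 27 nm = 2.7e-08 m
D = kB*T / (6*pi*eta*R)
D = 1.381e-23 * 310 / (6 * pi * 0.00107 * 2.7e-08)
D = 7.86152e-12 m^2/s = 7.862 um^2/s

7.862


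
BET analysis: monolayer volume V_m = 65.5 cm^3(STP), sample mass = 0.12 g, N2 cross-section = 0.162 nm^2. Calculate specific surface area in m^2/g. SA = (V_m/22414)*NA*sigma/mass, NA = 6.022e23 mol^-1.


Number of moles in monolayer = V_m / 22414 = 65.5 / 22414 = 0.00292228
Number of molecules = moles * NA = 0.00292228 * 6.022e23
SA = molecules * sigma / mass
SA = (65.5 / 22414) * 6.022e23 * 0.162e-18 / 0.12
SA = 2375.7 m^2/g

2375.7


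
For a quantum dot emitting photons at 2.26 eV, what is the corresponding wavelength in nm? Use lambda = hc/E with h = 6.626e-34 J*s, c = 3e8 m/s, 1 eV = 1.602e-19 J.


Convert energy: E = 2.26 eV = 2.26 * 1.602e-19 = 3.62052e-19 J
lambda = h*c / E = 6.626e-34 * 3e8 / 3.62052e-19
lambda = 5.49037e-07 m = 549.0 nm

549.0


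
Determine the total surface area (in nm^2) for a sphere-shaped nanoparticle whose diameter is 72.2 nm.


Radius r = 72.2/2 = 36.1 nm
Surface area SA = 4 * pi * r^2
SA = 4 * pi * (36.1)^2
SA = 16376.62 nm^2

16376.62


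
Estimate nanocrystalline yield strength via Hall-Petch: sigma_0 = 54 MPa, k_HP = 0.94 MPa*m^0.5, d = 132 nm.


d = 132 nm = 1.32e-07 m
sqrt(d) = 0.000363318
Hall-Petch contribution = k / sqrt(d) = 0.94 / 0.000363318 = 2587.3 MPa
sigma = sigma_0 + k/sqrt(d) = 54 + 2587.3 = 2641.3 MPa

2641.3


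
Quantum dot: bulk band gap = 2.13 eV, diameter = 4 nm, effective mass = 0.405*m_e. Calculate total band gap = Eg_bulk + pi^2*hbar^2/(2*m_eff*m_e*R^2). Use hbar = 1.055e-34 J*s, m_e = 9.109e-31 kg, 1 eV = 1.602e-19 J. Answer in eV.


Radius R = 4/2 nm = 2e-09 m
Confinement energy dE = pi^2 * hbar^2 / (2 * m_eff * m_e * R^2)
dE = pi^2 * (1.055e-34)^2 / (2 * 0.405 * 9.109e-31 * (2e-09)^2) J, divided by 1.602e-19 J/eV
dE = 0.2323 eV
Total band gap = E_g(bulk) + dE = 2.13 + 0.2323 = 2.3623 eV

2.3623


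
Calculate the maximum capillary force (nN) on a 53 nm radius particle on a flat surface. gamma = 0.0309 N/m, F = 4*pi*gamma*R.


Convert radius: R = 53 nm = 5.3e-08 m
F = 4 * pi * gamma * R
F = 4 * pi * 0.0309 * 5.3e-08
F = 2.05799e-08 N = 20.5799 nN

20.5799


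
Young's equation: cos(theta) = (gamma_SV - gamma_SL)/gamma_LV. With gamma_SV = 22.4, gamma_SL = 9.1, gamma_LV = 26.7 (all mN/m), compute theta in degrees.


cos(theta) = (gamma_SV - gamma_SL) / gamma_LV
cos(theta) = (22.4 - 9.1) / 26.7
cos(theta) = 0.498127
theta = arccos(0.498127) = 60.12 degrees

60.12


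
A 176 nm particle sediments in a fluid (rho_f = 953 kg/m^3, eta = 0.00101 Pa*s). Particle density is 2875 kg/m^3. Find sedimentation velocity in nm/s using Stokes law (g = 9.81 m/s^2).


Radius R = 176/2 nm = 8.8e-08 m
Density difference = 2875 - 953 = 1922 kg/m^3
v = 2 * R^2 * (rho_p - rho_f) * g / (9 * eta)
v = 2 * (8.8e-08)^2 * 1922 * 9.81 / (9 * 0.00101)
v = 3.21258e-08 m/s = 32.1258 nm/s

32.1258


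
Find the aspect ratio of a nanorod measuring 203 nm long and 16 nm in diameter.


Aspect ratio AR = length / diameter
AR = 203 / 16
AR = 12.69

12.69


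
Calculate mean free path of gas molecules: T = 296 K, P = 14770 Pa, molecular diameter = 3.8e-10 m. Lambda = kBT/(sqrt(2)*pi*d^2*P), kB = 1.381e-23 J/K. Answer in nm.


Mean free path: lambda = kB*T / (sqrt(2) * pi * d^2 * P)
lambda = 1.381e-23 * 296 / (sqrt(2) * pi * (3.8e-10)^2 * 14770)
lambda = 4.31393e-07 m
lambda = 431.39 nm

431.39


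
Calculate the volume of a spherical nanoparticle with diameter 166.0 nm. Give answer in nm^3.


Radius r = 166.0/2 = 83 nm
Volume V = (4/3) * pi * r^3
V = (4/3) * pi * (83)^3
V = 2395095.78 nm^3

2395095.78


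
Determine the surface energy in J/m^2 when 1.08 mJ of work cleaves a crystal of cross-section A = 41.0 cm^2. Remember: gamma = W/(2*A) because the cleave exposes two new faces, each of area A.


Convert: A = 41.0 cm^2 = 0.0041 m^2, W = 1.08 mJ = 0.00108 J
Cleaving exposes two faces of area A, so total new surface = 2*A and gamma = W / (2*A)
gamma = 0.00108 / (2 * 0.0041)
gamma = 0.132 J/m^2

0.132


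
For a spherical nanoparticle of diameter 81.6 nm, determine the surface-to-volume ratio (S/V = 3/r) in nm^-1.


Radius r = 81.6/2 = 40.8 nm
S/V = 3 / r = 3 / 40.8
S/V = 0.0735 nm^-1

0.0735


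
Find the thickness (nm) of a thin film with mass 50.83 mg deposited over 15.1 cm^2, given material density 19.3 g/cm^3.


Convert: m = 50.83 mg = 5.0830e-05 kg, A = 15.1 cm^2 = 1.5100e-03 m^2, rho = 19.3 g/cm^3 = 19300 kg/m^3
t = m / (A * rho)
t = 5.0830e-05 / (1.5100e-03 * 19300)
t = 1.7442e-06 m = 1744.2 nm

1744.2


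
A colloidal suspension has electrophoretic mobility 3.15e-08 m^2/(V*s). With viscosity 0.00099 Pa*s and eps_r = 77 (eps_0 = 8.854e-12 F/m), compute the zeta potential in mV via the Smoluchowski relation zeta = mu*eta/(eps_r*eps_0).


Smoluchowski equation: zeta = mu * eta / (eps_r * eps_0)
zeta = 3.15e-08 * 0.00099 / (77 * 8.854e-12)
zeta = 0.045742 V = 45.74 mV

45.74


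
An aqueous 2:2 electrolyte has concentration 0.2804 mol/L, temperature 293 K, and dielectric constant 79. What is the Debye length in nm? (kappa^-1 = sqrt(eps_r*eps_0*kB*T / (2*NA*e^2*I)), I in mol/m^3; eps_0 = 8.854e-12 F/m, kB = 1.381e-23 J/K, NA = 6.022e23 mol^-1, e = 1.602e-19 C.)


Ionic strength I = 0.2804 * 2^2 * 1000 = 1121.6 mol/m^3
kappa^-1 = sqrt(79 * 8.854e-12 * 1.381e-23 * 293 / (2 * 6.022e23 * (1.602e-19)^2 * 1121.6))
kappa^-1 = 0.286 nm

0.286


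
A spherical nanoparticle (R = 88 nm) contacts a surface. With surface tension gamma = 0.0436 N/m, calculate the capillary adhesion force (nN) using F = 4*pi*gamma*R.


Convert radius: R = 88 nm = 8.8e-08 m
F = 4 * pi * gamma * R
F = 4 * pi * 0.0436 * 8.8e-08
F = 4.82147e-08 N = 48.2147 nN

48.2147


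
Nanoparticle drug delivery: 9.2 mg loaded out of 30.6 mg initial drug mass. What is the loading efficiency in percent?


Drug loading efficiency = (drug loaded / drug initial) * 100
DLE = 9.2 / 30.6 * 100
DLE = 0.3007 * 100
DLE = 30.07%

30.07


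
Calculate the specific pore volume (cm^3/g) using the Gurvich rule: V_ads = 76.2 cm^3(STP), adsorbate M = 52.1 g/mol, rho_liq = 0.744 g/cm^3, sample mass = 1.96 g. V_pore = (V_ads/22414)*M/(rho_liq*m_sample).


Moles adsorbed n = V_ads / 22414 = 76.2 / 22414 = 3.399661e-03 mol
Liquid volume V_liq = n * M / rho_liq = 3.399661e-03 * 52.1 / 0.744 = 0.23807 cm^3
Specific pore volume V_pore = V_liq / m_sample = 0.23807 / 1.96
V_pore = 0.1215 cm^3/g

0.1215


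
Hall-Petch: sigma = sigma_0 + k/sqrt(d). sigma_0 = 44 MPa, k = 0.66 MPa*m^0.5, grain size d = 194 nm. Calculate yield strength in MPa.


d = 194 nm = 1.94e-07 m
sqrt(d) = 0.0004404543
Hall-Petch contribution = k / sqrt(d) = 0.66 / 0.0004404543 = 1498.5 MPa
sigma = sigma_0 + k/sqrt(d) = 44 + 1498.5 = 1542.5 MPa

1542.5


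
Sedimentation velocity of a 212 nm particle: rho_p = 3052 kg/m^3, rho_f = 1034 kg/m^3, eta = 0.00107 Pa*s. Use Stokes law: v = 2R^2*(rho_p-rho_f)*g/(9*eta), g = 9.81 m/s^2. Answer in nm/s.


Radius R = 212/2 nm = 1.06e-07 m
Density difference = 3052 - 1034 = 2018 kg/m^3
v = 2 * R^2 * (rho_p - rho_f) * g / (9 * eta)
v = 2 * (1.06e-07)^2 * 2018 * 9.81 / (9 * 0.00107)
v = 4.61961e-08 m/s = 46.1961 nm/s

46.1961


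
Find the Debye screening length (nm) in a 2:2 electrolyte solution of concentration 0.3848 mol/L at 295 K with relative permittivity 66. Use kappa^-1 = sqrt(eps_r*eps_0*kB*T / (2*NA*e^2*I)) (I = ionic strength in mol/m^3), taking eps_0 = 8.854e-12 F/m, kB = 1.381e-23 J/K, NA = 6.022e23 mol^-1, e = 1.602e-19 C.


Ionic strength I = 0.3848 * 2^2 * 1000 = 1539.2 mol/m^3
kappa^-1 = sqrt(66 * 8.854e-12 * 1.381e-23 * 295 / (2 * 6.022e23 * (1.602e-19)^2 * 1539.2))
kappa^-1 = 0.224 nm

0.224


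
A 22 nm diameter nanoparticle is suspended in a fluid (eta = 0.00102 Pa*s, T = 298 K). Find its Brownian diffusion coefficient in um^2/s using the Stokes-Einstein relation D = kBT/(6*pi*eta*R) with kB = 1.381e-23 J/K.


Radius R = 22/2 = 11 nm = 1.1e-08 m
D = kB*T / (6*pi*eta*R)
D = 1.381e-23 * 298 / (6 * pi * 0.00102 * 1.1e-08)
D = 1.94588e-11 m^2/s = 19.459 um^2/s

19.459


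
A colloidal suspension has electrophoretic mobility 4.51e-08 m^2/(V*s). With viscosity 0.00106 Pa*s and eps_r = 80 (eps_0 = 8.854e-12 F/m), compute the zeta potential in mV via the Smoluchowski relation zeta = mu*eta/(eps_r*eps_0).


Smoluchowski equation: zeta = mu * eta / (eps_r * eps_0)
zeta = 4.51e-08 * 0.00106 / (80 * 8.854e-12)
zeta = 0.067492 V = 67.49 mV

67.49


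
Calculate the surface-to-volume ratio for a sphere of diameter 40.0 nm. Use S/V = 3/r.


Radius r = 40.0/2 = 20 nm
S/V = 3 / r = 3 / 20
S/V = 0.15 nm^-1

0.15


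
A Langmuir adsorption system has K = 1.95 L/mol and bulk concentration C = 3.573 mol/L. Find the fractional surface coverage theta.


Langmuir isotherm: theta = K*C / (1 + K*C)
K*C = 1.95 * 3.573 = 6.96735
theta = 6.96735 / (1 + 6.96735) = 6.96735 / 7.96735
theta = 0.8745

0.8745


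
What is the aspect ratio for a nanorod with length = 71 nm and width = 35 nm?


Aspect ratio AR = length / diameter
AR = 71 / 35
AR = 2.03

2.03


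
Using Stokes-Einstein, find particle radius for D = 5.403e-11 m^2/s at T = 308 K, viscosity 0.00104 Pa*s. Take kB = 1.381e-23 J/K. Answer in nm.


Stokes-Einstein: R = kB*T / (6*pi*eta*D)
R = 1.381e-23 * 308 / (6 * pi * 0.00104 * 5.403e-11)
R = 4.01583e-09 m = 4.02 nm

4.02


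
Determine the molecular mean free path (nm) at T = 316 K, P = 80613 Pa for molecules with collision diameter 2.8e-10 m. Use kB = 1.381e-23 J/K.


Mean free path: lambda = kB*T / (sqrt(2) * pi * d^2 * P)
lambda = 1.381e-23 * 316 / (sqrt(2) * pi * (2.8e-10)^2 * 80613)
lambda = 1.55416e-07 m
lambda = 155.42 nm

155.42


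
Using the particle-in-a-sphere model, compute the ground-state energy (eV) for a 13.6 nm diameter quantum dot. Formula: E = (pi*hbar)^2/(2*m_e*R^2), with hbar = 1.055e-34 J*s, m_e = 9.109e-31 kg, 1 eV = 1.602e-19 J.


Radius R = 13.6/2 = 6.8 nm = 6.8e-09 m
E = (pi * 1.055e-34)^2 / (2 * 9.109e-31 * (6.8e-09)^2)
E(J) = 1.30403e-21
E = E(J) / 1.602e-19 = 0.0081 eV

0.0081


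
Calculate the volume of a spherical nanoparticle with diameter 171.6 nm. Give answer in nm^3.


Radius r = 171.6/2 = 85.8 nm
Volume V = (4/3) * pi * r^3
V = (4/3) * pi * (85.8)^3
V = 2645760.16 nm^3

2645760.16


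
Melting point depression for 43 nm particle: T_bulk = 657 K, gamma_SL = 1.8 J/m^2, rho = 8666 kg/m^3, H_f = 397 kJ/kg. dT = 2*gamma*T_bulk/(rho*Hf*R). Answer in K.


Radius R = 43/2 = 21.5 nm = 2.15e-08 m
Convert H_f = 397 kJ/kg = 397000 J/kg
dT = 2 * gamma_SL * T_bulk / (rho * H_f * R)
dT = 2 * 1.8 * 657 / (8666 * 397000 * 2.15e-08)
dT = 32.0 K

32.0


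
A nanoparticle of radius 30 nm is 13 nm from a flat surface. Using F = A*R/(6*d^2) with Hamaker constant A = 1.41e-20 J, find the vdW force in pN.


Convert to SI: R = 30 nm = 3e-08 m, d = 13 nm = 1.3e-08 m
F = A * R / (6 * d^2)
F = 1.41e-20 * 3e-08 / (6 * (1.3e-08)^2)
F = 4.1716e-13 N = 0.417 pN

0.417


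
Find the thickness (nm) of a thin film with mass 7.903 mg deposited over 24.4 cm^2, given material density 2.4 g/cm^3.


Convert: m = 7.903 mg = 7.9030e-06 kg, A = 24.4 cm^2 = 2.4400e-03 m^2, rho = 2.4 g/cm^3 = 2400 kg/m^3
t = m / (A * rho)
t = 7.9030e-06 / (2.4400e-03 * 2400)
t = 1.3496e-06 m = 1349.6 nm

1349.6


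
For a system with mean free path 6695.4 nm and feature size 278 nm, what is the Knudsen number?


Knudsen number Kn = lambda / L
Kn = 6695.4 / 278
Kn = 24.0842

24.0842


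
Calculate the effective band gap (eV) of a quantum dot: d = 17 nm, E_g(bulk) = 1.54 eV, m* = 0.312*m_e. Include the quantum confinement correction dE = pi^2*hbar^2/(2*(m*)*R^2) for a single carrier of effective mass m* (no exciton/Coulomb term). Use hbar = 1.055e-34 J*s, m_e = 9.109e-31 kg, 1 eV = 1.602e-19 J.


Radius R = 17/2 nm = 8.5e-09 m
Confinement energy dE = pi^2 * hbar^2 / (2 * m_eff * m_e * R^2)
dE = pi^2 * (1.055e-34)^2 / (2 * 0.312 * 9.109e-31 * (8.5e-09)^2) J, divided by 1.602e-19 J/eV
dE = 0.0167 eV
Total band gap = E_g(bulk) + dE = 1.54 + 0.0167 = 1.5567 eV

1.5567


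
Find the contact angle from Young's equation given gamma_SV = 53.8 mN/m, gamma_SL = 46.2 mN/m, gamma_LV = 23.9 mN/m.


cos(theta) = (gamma_SV - gamma_SL) / gamma_LV
cos(theta) = (53.8 - 46.2) / 23.9
cos(theta) = 0.317992
theta = arccos(0.317992) = 71.46 degrees

71.46


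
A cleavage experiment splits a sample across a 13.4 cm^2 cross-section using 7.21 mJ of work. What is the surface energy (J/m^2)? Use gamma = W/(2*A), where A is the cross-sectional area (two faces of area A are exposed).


Convert: A = 13.4 cm^2 = 0.00134 m^2, W = 7.21 mJ = 0.00721 J
Cleaving exposes two faces of area A, so total new surface = 2*A and gamma = W / (2*A)
gamma = 0.00721 / (2 * 0.00134)
gamma = 2.69 J/m^2

2.69


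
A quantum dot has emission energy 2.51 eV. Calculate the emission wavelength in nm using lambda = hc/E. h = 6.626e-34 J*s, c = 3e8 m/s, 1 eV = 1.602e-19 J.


Convert energy: E = 2.51 eV = 2.51 * 1.602e-19 = 4.02102e-19 J
lambda = h*c / E = 6.626e-34 * 3e8 / 4.02102e-19
lambda = 4.94352e-07 m = 494.4 nm

494.4


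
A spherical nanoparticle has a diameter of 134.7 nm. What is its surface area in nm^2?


Radius r = 134.7/2 = 67.35 nm
Surface area SA = 4 * pi * r^2
SA = 4 * pi * (67.35)^2
SA = 57001.34 nm^2

57001.34


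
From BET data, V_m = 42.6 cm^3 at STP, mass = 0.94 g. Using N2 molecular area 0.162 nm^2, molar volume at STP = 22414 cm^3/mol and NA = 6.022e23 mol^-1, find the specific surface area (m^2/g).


Number of moles in monolayer = V_m / 22414 = 42.6 / 22414 = 0.0019006
Number of molecules = moles * NA = 0.0019006 * 6.022e23
SA = molecules * sigma / mass
SA = (42.6 / 22414) * 6.022e23 * 0.162e-18 / 0.94
SA = 197.3 m^2/g

197.3


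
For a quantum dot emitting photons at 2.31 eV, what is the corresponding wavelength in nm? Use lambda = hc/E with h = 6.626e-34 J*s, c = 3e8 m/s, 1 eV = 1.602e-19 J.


Convert energy: E = 2.31 eV = 2.31 * 1.602e-19 = 3.70062e-19 J
lambda = h*c / E = 6.626e-34 * 3e8 / 3.70062e-19
lambda = 5.37153e-07 m = 537.2 nm

537.2


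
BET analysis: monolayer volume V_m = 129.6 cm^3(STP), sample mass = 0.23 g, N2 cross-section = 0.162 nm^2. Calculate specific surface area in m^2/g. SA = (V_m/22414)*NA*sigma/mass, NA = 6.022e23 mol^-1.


Number of moles in monolayer = V_m / 22414 = 129.6 / 22414 = 0.0057821
Number of molecules = moles * NA = 0.0057821 * 6.022e23
SA = molecules * sigma / mass
SA = (129.6 / 22414) * 6.022e23 * 0.162e-18 / 0.23
SA = 2452.5 m^2/g

2452.5


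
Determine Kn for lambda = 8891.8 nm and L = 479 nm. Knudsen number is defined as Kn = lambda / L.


Knudsen number Kn = lambda / L
Kn = 8891.8 / 479
Kn = 18.5633

18.5633


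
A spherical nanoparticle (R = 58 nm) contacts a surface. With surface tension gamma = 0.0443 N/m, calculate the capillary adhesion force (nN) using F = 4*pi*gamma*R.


Convert radius: R = 58 nm = 5.8e-08 m
F = 4 * pi * gamma * R
F = 4 * pi * 0.0443 * 5.8e-08
F = 3.2288e-08 N = 32.288 nN

32.288


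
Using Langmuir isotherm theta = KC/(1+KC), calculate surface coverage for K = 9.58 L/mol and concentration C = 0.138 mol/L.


Langmuir isotherm: theta = K*C / (1 + K*C)
K*C = 9.58 * 0.138 = 1.32204
theta = 1.32204 / (1 + 1.32204) = 1.32204 / 2.32204
theta = 0.5693

0.5693


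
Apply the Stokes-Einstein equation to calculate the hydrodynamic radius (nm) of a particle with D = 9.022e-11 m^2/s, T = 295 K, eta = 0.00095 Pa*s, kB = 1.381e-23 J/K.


Stokes-Einstein: R = kB*T / (6*pi*eta*D)
R = 1.381e-23 * 295 / (6 * pi * 0.00095 * 9.022e-11)
R = 2.52167e-09 m = 2.52 nm

2.52


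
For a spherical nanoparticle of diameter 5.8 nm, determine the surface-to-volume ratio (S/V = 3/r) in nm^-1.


Radius r = 5.8/2 = 2.9 nm
S/V = 3 / r = 3 / 2.9
S/V = 1.0345 nm^-1

1.0345


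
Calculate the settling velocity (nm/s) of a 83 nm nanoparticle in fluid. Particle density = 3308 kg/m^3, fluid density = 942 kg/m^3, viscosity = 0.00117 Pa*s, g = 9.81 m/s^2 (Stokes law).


Radius R = 83/2 nm = 4.15e-08 m
Density difference = 3308 - 942 = 2366 kg/m^3
v = 2 * R^2 * (rho_p - rho_f) * g / (9 * eta)
v = 2 * (4.15e-08)^2 * 2366 * 9.81 / (9 * 0.00117)
v = 7.59244e-09 m/s = 7.5924 nm/s

7.5924


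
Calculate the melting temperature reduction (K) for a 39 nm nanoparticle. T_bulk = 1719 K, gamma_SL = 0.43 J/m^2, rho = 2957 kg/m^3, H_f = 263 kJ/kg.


Radius R = 39/2 = 19.5 nm = 1.95e-08 m
Convert H_f = 263 kJ/kg = 263000 J/kg
dT = 2 * gamma_SL * T_bulk / (rho * H_f * R)
dT = 2 * 0.43 * 1719 / (2957 * 263000 * 1.95e-08)
dT = 97.5 K

97.5


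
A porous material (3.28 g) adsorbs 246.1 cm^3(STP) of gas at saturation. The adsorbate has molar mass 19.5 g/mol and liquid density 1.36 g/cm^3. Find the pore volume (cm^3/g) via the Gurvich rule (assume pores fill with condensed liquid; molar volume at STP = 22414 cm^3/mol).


Moles adsorbed n = V_ads / 22414 = 246.1 / 22414 = 1.097974e-02 mol
Liquid volume V_liq = n * M / rho_liq = 1.097974e-02 * 19.5 / 1.36 = 0.15743 cm^3
Specific pore volume V_pore = V_liq / m_sample = 0.15743 / 3.28
V_pore = 0.048 cm^3/g

0.048


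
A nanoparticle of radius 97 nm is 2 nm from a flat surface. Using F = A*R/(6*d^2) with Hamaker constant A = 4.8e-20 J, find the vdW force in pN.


Convert to SI: R = 97 nm = 9.7e-08 m, d = 2 nm = 2e-09 m
F = A * R / (6 * d^2)
F = 4.8e-20 * 9.7e-08 / (6 * (2e-09)^2)
F = 1.94e-10 N = 194.0 pN

194.0


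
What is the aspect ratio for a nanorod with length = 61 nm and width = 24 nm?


Aspect ratio AR = length / diameter
AR = 61 / 24
AR = 2.54

2.54


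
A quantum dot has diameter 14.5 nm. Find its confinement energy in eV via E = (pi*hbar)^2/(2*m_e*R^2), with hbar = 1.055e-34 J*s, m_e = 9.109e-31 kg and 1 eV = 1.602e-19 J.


Radius R = 14.5/2 = 7.25 nm = 7.25e-09 m
E = (pi * 1.055e-34)^2 / (2 * 9.109e-31 * (7.25e-09)^2)
E(J) = 1.14717e-21
E = E(J) / 1.602e-19 = 0.0072 eV

0.0072


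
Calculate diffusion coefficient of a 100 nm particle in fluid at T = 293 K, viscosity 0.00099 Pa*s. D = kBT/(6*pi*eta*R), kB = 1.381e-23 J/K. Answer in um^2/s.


Radius R = 100/2 = 50 nm = 5e-08 m
D = kB*T / (6*pi*eta*R)
D = 1.381e-23 * 293 / (6 * pi * 0.00099 * 5e-08)
D = 4.33666e-12 m^2/s = 4.337 um^2/s

4.337


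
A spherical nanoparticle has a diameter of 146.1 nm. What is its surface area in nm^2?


Radius r = 146.1/2 = 73.05 nm
Surface area SA = 4 * pi * r^2
SA = 4 * pi * (73.05)^2
SA = 67057.95 nm^2

67057.95


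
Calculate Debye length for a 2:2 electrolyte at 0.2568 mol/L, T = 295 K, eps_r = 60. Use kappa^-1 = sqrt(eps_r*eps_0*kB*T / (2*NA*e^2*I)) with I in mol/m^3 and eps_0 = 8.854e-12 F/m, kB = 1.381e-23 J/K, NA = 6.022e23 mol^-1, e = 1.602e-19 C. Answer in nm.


Ionic strength I = 0.2568 * 2^2 * 1000 = 1027.2 mol/m^3
kappa^-1 = sqrt(60 * 8.854e-12 * 1.381e-23 * 295 / (2 * 6.022e23 * (1.602e-19)^2 * 1027.2))
kappa^-1 = 0.261 nm

0.261


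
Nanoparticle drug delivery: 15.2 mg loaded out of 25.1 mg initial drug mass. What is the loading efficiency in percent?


Drug loading efficiency = (drug loaded / drug initial) * 100
DLE = 15.2 / 25.1 * 100
DLE = 0.6056 * 100
DLE = 60.56%

60.56


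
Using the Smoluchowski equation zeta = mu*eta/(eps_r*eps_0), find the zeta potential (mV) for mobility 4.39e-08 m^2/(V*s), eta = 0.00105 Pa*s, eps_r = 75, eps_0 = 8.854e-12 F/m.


Smoluchowski equation: zeta = mu * eta / (eps_r * eps_0)
zeta = 4.39e-08 * 0.00105 / (75 * 8.854e-12)
zeta = 0.069415 V = 69.41 mV

69.41


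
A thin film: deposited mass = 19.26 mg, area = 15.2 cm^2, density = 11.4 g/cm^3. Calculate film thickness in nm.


Convert: m = 19.26 mg = 1.9260e-05 kg, A = 15.2 cm^2 = 1.5200e-03 m^2, rho = 11.4 g/cm^3 = 11400 kg/m^3
t = m / (A * rho)
t = 1.9260e-05 / (1.5200e-03 * 11400)
t = 1.1115e-06 m = 1111.5 nm

1111.5


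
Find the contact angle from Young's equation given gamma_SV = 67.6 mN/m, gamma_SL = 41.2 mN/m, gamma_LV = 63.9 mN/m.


cos(theta) = (gamma_SV - gamma_SL) / gamma_LV
cos(theta) = (67.6 - 41.2) / 63.9
cos(theta) = 0.413146
theta = arccos(0.413146) = 65.6 degrees

65.6


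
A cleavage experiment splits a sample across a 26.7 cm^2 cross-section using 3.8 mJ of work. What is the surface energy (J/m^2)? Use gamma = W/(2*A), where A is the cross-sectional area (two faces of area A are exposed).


Convert: A = 26.7 cm^2 = 0.00267 m^2, W = 3.8 mJ = 0.0038 J
Cleaving exposes two faces of area A, so total new surface = 2*A and gamma = W / (2*A)
gamma = 0.0038 / (2 * 0.00267)
gamma = 0.712 J/m^2

0.712


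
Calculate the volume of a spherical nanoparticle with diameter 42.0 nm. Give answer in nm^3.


Radius r = 42.0/2 = 21 nm
Volume V = (4/3) * pi * r^3
V = (4/3) * pi * (21)^3
V = 38792.39 nm^3

38792.39


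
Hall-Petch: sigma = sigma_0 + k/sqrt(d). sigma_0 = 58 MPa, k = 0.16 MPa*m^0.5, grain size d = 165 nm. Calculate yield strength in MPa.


d = 165 nm = 1.65e-07 m
sqrt(d) = 0.0004062019
Hall-Petch contribution = k / sqrt(d) = 0.16 / 0.0004062019 = 393.9 MPa
sigma = sigma_0 + k/sqrt(d) = 58 + 393.9 = 451.9 MPa

451.9


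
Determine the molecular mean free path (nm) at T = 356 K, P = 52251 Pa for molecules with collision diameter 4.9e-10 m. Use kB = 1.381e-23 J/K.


Mean free path: lambda = kB*T / (sqrt(2) * pi * d^2 * P)
lambda = 1.381e-23 * 356 / (sqrt(2) * pi * (4.9e-10)^2 * 52251)
lambda = 8.82048e-08 m
lambda = 88.2 nm

88.2


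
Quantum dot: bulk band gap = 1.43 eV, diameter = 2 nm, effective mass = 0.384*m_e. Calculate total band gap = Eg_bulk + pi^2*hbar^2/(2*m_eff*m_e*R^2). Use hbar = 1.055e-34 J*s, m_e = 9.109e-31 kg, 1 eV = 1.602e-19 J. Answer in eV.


Radius R = 2/2 nm = 1e-09 m
Confinement energy dE = pi^2 * hbar^2 / (2 * m_eff * m_e * R^2)
dE = pi^2 * (1.055e-34)^2 / (2 * 0.384 * 9.109e-31 * (1e-09)^2) J, divided by 1.602e-19 J/eV
dE = 0.9802 eV
Total band gap = E_g(bulk) + dE = 1.43 + 0.9802 = 2.4102 eV

2.4102


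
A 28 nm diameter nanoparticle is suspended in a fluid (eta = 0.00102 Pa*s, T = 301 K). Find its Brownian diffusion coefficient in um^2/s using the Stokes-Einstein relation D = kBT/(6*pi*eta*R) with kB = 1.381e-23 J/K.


Radius R = 28/2 = 14 nm = 1.4e-08 m
D = kB*T / (6*pi*eta*R)
D = 1.381e-23 * 301 / (6 * pi * 0.00102 * 1.4e-08)
D = 1.5443e-11 m^2/s = 15.443 um^2/s

15.443


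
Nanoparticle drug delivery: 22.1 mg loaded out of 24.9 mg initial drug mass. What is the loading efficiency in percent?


Drug loading efficiency = (drug loaded / drug initial) * 100
DLE = 22.1 / 24.9 * 100
DLE = 0.8876 * 100
DLE = 88.76%

88.76


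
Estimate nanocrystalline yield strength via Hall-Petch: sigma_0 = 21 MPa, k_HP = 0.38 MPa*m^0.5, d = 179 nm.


d = 179 nm = 1.79e-07 m
sqrt(d) = 0.0004230839
Hall-Petch contribution = k / sqrt(d) = 0.38 / 0.0004230839 = 898.2 MPa
sigma = sigma_0 + k/sqrt(d) = 21 + 898.2 = 919.2 MPa

919.2


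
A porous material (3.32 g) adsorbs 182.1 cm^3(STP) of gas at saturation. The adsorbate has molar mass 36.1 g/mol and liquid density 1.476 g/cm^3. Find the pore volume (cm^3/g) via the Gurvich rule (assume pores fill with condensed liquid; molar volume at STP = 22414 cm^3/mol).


Moles adsorbed n = V_ads / 22414 = 182.1 / 22414 = 8.124387e-03 mol
Liquid volume V_liq = n * M / rho_liq = 8.124387e-03 * 36.1 / 1.476 = 0.19871 cm^3
Specific pore volume V_pore = V_liq / m_sample = 0.19871 / 3.32
V_pore = 0.0599 cm^3/g

0.0599


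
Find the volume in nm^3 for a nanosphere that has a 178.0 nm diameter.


Radius r = 178.0/2 = 89 nm
Volume V = (4/3) * pi * r^3
V = (4/3) * pi * (89)^3
V = 2952967.24 nm^3

2952967.24


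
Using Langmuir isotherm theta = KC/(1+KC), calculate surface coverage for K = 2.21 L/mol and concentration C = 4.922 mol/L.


Langmuir isotherm: theta = K*C / (1 + K*C)
K*C = 2.21 * 4.922 = 10.87762
theta = 10.87762 / (1 + 10.87762) = 10.87762 / 11.87762
theta = 0.9158

0.9158


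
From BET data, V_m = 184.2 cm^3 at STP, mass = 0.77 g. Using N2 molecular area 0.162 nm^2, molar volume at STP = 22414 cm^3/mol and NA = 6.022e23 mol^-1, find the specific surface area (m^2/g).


Number of moles in monolayer = V_m / 22414 = 184.2 / 22414 = 0.00821808
Number of molecules = moles * NA = 0.00821808 * 6.022e23
SA = molecules * sigma / mass
SA = (184.2 / 22414) * 6.022e23 * 0.162e-18 / 0.77
SA = 1041.2 m^2/g

1041.2


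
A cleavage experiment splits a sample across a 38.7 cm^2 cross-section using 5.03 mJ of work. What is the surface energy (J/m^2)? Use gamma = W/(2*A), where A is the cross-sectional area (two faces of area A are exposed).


Convert: A = 38.7 cm^2 = 0.00387 m^2, W = 5.03 mJ = 0.00503 J
Cleaving exposes two faces of area A, so total new surface = 2*A and gamma = W / (2*A)
gamma = 0.00503 / (2 * 0.00387)
gamma = 0.65 J/m^2

0.65


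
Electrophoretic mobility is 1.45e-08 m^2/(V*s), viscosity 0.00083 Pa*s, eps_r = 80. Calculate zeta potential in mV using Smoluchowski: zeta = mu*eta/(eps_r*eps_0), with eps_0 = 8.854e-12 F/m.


Smoluchowski equation: zeta = mu * eta / (eps_r * eps_0)
zeta = 1.45e-08 * 0.00083 / (80 * 8.854e-12)
zeta = 0.016991 V = 16.99 mV

16.99


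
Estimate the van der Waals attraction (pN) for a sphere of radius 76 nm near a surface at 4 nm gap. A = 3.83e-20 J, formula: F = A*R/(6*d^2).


Convert to SI: R = 76 nm = 7.6e-08 m, d = 4 nm = 4e-09 m
F = A * R / (6 * d^2)
F = 3.83e-20 * 7.6e-08 / (6 * (4e-09)^2)
F = 3.03208e-11 N = 30.321 pN

30.321


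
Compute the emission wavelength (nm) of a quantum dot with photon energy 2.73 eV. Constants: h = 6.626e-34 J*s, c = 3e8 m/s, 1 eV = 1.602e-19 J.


Convert energy: E = 2.73 eV = 2.73 * 1.602e-19 = 4.37346e-19 J
lambda = h*c / E = 6.626e-34 * 3e8 / 4.37346e-19
lambda = 4.54514e-07 m = 454.5 nm

454.5


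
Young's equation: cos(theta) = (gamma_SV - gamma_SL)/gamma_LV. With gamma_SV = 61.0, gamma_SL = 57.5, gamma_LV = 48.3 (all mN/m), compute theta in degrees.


cos(theta) = (gamma_SV - gamma_SL) / gamma_LV
cos(theta) = (61.0 - 57.5) / 48.3
cos(theta) = 0.072464
theta = arccos(0.072464) = 85.84 degrees

85.84


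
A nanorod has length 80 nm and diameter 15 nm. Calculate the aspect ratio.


Aspect ratio AR = length / diameter
AR = 80 / 15
AR = 5.33

5.33


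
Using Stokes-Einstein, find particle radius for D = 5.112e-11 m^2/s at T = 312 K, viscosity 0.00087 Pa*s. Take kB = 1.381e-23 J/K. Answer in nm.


Stokes-Einstein: R = kB*T / (6*pi*eta*D)
R = 1.381e-23 * 312 / (6 * pi * 0.00087 * 5.112e-11)
R = 5.13969e-09 m = 5.14 nm

5.14


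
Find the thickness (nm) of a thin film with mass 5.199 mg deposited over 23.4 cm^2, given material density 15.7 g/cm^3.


Convert: m = 5.199 mg = 5.1990e-06 kg, A = 23.4 cm^2 = 2.3400e-03 m^2, rho = 15.7 g/cm^3 = 15700 kg/m^3
t = m / (A * rho)
t = 5.1990e-06 / (2.3400e-03 * 15700)
t = 1.4152e-07 m = 141.5 nm

141.5


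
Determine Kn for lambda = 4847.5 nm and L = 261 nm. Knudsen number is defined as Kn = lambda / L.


Knudsen number Kn = lambda / L
Kn = 4847.5 / 261
Kn = 18.5728

18.5728


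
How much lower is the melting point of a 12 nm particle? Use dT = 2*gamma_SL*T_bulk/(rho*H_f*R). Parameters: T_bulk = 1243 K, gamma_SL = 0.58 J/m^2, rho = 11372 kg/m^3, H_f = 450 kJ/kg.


Radius R = 12/2 = 6 nm = 6e-09 m
Convert H_f = 450 kJ/kg = 450000 J/kg
dT = 2 * gamma_SL * T_bulk / (rho * H_f * R)
dT = 2 * 0.58 * 1243 / (11372 * 450000 * 6e-09)
dT = 47.0 K

47.0


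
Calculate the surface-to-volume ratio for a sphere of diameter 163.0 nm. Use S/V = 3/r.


Radius r = 163.0/2 = 81.5 nm
S/V = 3 / r = 3 / 81.5
S/V = 0.0368 nm^-1

0.0368


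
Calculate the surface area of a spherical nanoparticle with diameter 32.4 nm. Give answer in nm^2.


Radius r = 32.4/2 = 16.2 nm
Surface area SA = 4 * pi * r^2
SA = 4 * pi * (16.2)^2
SA = 3297.92 nm^2

3297.92


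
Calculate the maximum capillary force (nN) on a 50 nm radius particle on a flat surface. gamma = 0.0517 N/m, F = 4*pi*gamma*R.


Convert radius: R = 50 nm = 5e-08 m
F = 4 * pi * gamma * R
F = 4 * pi * 0.0517 * 5e-08
F = 3.24841e-08 N = 32.4841 nN

32.4841


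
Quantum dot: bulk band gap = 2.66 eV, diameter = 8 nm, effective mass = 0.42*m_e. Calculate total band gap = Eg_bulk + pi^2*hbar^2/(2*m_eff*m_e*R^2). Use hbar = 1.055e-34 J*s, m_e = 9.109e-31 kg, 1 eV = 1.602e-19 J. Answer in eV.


Radius R = 8/2 nm = 4e-09 m
Confinement energy dE = pi^2 * hbar^2 / (2 * m_eff * m_e * R^2)
dE = pi^2 * (1.055e-34)^2 / (2 * 0.42 * 9.109e-31 * (4e-09)^2) J, divided by 1.602e-19 J/eV
dE = 0.056 eV
Total band gap = E_g(bulk) + dE = 2.66 + 0.056 = 2.716 eV

2.716


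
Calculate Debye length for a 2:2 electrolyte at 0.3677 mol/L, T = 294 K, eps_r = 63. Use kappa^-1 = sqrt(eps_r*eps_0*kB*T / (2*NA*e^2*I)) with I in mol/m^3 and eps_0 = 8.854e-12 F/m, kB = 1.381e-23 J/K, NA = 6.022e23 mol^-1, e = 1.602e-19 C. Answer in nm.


Ionic strength I = 0.3677 * 2^2 * 1000 = 1470.8 mol/m^3
kappa^-1 = sqrt(63 * 8.854e-12 * 1.381e-23 * 294 / (2 * 6.022e23 * (1.602e-19)^2 * 1470.8))
kappa^-1 = 0.223 nm

0.223


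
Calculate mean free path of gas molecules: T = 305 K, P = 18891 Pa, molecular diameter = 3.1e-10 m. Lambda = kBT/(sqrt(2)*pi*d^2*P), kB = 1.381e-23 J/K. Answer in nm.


Mean free path: lambda = kB*T / (sqrt(2) * pi * d^2 * P)
lambda = 1.381e-23 * 305 / (sqrt(2) * pi * (3.1e-10)^2 * 18891)
lambda = 5.22216e-07 m
lambda = 522.22 nm

522.22


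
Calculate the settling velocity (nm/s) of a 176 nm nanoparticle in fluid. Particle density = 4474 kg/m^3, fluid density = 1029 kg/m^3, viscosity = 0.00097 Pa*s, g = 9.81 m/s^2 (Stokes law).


Radius R = 176/2 nm = 8.8e-08 m
Density difference = 4474 - 1029 = 3445 kg/m^3
v = 2 * R^2 * (rho_p - rho_f) * g / (9 * eta)
v = 2 * (8.8e-08)^2 * 3445 * 9.81 / (9 * 0.00097)
v = 5.99569e-08 m/s = 59.9569 nm/s

59.9569


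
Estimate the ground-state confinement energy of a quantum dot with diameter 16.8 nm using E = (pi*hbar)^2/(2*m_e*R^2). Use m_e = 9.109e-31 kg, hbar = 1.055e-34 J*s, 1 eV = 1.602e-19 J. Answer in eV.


Radius R = 16.8/2 = 8.4 nm = 8.4e-09 m
E = (pi * 1.055e-34)^2 / (2 * 9.109e-31 * (8.4e-09)^2)
E(J) = 8.54566e-22
E = E(J) / 1.602e-19 = 0.0053 eV

0.0053


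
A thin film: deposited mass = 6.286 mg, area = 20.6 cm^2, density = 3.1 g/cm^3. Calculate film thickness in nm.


Convert: m = 6.286 mg = 6.2860e-06 kg, A = 20.6 cm^2 = 2.0600e-03 m^2, rho = 3.1 g/cm^3 = 3100 kg/m^3
t = m / (A * rho)
t = 6.2860e-06 / (2.0600e-03 * 3100)
t = 9.8434e-07 m = 984.3 nm

984.3


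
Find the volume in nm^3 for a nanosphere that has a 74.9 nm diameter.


Radius r = 74.9/2 = 37.45 nm
Volume V = (4/3) * pi * r^3
V = (4/3) * pi * (37.45)^3
V = 220010.84 nm^3

220010.84


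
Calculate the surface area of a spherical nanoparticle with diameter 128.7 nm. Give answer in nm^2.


Radius r = 128.7/2 = 64.35 nm
Surface area SA = 4 * pi * r^2
SA = 4 * pi * (64.35)^2
SA = 52036.37 nm^2

52036.37


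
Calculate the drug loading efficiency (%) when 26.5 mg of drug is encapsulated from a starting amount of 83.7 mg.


Drug loading efficiency = (drug loaded / drug initial) * 100
DLE = 26.5 / 83.7 * 100
DLE = 0.3166 * 100
DLE = 31.66%

31.66


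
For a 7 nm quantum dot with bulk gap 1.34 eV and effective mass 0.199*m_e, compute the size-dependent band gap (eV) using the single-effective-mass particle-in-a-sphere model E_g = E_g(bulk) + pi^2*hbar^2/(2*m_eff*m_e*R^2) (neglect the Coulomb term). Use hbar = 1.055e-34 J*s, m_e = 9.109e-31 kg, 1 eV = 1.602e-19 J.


Radius R = 7/2 nm = 3.5e-09 m
Confinement energy dE = pi^2 * hbar^2 / (2 * m_eff * m_e * R^2)
dE = pi^2 * (1.055e-34)^2 / (2 * 0.199 * 9.109e-31 * (3.5e-09)^2) J, divided by 1.602e-19 J/eV
dE = 0.1544 eV
Total band gap = E_g(bulk) + dE = 1.34 + 0.1544 = 1.4944 eV

1.4944


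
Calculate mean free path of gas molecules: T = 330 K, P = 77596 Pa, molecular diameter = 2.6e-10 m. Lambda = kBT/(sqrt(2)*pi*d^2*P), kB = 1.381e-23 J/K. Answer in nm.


Mean free path: lambda = kB*T / (sqrt(2) * pi * d^2 * P)
lambda = 1.381e-23 * 330 / (sqrt(2) * pi * (2.6e-10)^2 * 77596)
lambda = 1.9555e-07 m
lambda = 195.55 nm

195.55


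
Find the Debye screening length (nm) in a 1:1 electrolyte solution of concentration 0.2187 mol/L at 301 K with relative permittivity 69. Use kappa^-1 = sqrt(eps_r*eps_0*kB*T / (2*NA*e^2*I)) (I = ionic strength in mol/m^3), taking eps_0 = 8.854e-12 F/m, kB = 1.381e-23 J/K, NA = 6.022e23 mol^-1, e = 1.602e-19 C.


Ionic strength I = 0.2187 * 1^2 * 1000 = 218.7 mol/m^3
kappa^-1 = sqrt(69 * 8.854e-12 * 1.381e-23 * 301 / (2 * 6.022e23 * (1.602e-19)^2 * 218.7))
kappa^-1 = 0.613 nm

0.613


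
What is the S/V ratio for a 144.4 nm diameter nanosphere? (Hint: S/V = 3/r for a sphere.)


Radius r = 144.4/2 = 72.2 nm
S/V = 3 / r = 3 / 72.2
S/V = 0.0416 nm^-1

0.0416


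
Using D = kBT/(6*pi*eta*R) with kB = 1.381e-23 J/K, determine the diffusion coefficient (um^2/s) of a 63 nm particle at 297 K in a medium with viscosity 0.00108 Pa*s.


Radius R = 63/2 = 31.5 nm = 3.15e-08 m
D = kB*T / (6*pi*eta*R)
D = 1.381e-23 * 297 / (6 * pi * 0.00108 * 3.15e-08)
D = 6.39609e-12 m^2/s = 6.396 um^2/s

6.396


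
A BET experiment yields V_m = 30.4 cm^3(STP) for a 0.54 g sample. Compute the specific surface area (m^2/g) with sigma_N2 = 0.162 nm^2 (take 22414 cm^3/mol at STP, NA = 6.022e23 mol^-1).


Number of moles in monolayer = V_m / 22414 = 30.4 / 22414 = 0.0013563
Number of molecules = moles * NA = 0.0013563 * 6.022e23
SA = molecules * sigma / mass
SA = (30.4 / 22414) * 6.022e23 * 0.162e-18 / 0.54
SA = 245.0 m^2/g

245.0


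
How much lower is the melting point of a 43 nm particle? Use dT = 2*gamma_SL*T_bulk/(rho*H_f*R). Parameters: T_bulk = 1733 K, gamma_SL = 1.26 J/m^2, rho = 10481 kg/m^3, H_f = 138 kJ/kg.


Radius R = 43/2 = 21.5 nm = 2.15e-08 m
Convert H_f = 138 kJ/kg = 138000 J/kg
dT = 2 * gamma_SL * T_bulk / (rho * H_f * R)
dT = 2 * 1.26 * 1733 / (10481 * 138000 * 2.15e-08)
dT = 140.4 K

140.4


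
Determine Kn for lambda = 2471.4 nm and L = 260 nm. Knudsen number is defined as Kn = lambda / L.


Knudsen number Kn = lambda / L
Kn = 2471.4 / 260
Kn = 9.5054

9.5054


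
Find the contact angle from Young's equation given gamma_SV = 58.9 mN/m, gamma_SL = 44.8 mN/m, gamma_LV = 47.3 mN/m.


cos(theta) = (gamma_SV - gamma_SL) / gamma_LV
cos(theta) = (58.9 - 44.8) / 47.3
cos(theta) = 0.298097
theta = arccos(0.298097) = 72.66 degrees

72.66


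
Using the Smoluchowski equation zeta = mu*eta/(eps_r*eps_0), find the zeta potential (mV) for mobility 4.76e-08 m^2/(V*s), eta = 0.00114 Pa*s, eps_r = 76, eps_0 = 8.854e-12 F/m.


Smoluchowski equation: zeta = mu * eta / (eps_r * eps_0)
zeta = 4.76e-08 * 0.00114 / (76 * 8.854e-12)
zeta = 0.080642 V = 80.64 mV

80.64
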